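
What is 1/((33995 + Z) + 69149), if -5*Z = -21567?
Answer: 5/537287 ≈ 9.3060e-6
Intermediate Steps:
Z = 21567/5 (Z = -⅕*(-21567) = 21567/5 ≈ 4313.4)
1/((33995 + Z) + 69149) = 1/((33995 + 21567/5) + 69149) = 1/(191542/5 + 69149) = 1/(537287/5) = 5/537287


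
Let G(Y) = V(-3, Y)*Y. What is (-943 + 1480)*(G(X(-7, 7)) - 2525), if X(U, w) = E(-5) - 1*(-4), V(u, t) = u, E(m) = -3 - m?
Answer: -1365591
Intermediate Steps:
X(U, w) = 6 (X(U, w) = (-3 - 1*(-5)) - 1*(-4) = (-3 + 5) + 4 = 2 + 4 = 6)
G(Y) = -3*Y
(-943 + 1480)*(G(X(-7, 7)) - 2525) = (-943 + 1480)*(-3*6 - 2525) = 537*(-18 - 2525) = 537*(-2543) = -1365591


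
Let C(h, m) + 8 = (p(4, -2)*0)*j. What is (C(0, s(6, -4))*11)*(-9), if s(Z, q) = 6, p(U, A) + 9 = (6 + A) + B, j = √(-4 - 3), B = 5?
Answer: 792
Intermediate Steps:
j = I*√7 (j = √(-7) = I*√7 ≈ 2.6458*I)
p(U, A) = 2 + A (p(U, A) = -9 + ((6 + A) + 5) = -9 + (11 + A) = 2 + A)
C(h, m) = -8 (C(h, m) = -8 + ((2 - 2)*0)*(I*√7) = -8 + (0*0)*(I*√7) = -8 + 0*(I*√7) = -8 + 0 = -8)
(C(0, s(6, -4))*11)*(-9) = -8*11*(-9) = -88*(-9) = 792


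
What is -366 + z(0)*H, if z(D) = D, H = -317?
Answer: -366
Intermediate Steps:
-366 + z(0)*H = -366 + 0*(-317) = -366 + 0 = -366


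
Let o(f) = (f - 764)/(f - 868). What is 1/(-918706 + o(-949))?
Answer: -1817/1669287089 ≈ -1.0885e-6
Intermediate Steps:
o(f) = (-764 + f)/(-868 + f)
1/(-918706 + o(-949)) = 1/(-918706 + (-764 - 949)/(-868 - 949)) = 1/(-918706 - 1713/(-1817)) = 1/(-918706 - 1/1817*(-1713)) = 1/(-918706 + 1713/1817) = 1/(-1669287089/1817) = -1817/1669287089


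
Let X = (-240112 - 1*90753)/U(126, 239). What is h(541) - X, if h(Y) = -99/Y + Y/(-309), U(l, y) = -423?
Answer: -18482371747/23570829 ≈ -784.12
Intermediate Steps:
X = 330865/423 (X = (-240112 - 1*90753)/(-423) = (-240112 - 90753)*(-1/423) = -330865*(-1/423) = 330865/423 ≈ 782.19)
h(Y) = -99/Y - Y/309 (h(Y) = -99/Y + Y*(-1/309) = -99/Y - Y/309)
h(541) - X = (-99/541 - 1/309*541) - 1*330865/423 = (-99*1/541 - 541/309) - 330865/423 = (-99/541 - 541/309) - 330865/423 = -323272/167169 - 330865/423 = -18482371747/23570829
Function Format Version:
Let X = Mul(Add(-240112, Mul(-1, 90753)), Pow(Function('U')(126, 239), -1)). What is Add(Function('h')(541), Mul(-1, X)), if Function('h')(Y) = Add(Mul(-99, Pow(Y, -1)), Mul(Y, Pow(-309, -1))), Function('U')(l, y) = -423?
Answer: Rational(-18482371747, 23570829) ≈ -784.12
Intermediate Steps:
X = Rational(330865, 423) (X = Mul(Add(-240112, Mul(-1, 90753)), Pow(-423, -1)) = Mul(Add(-240112, -90753), Rational(-1, 423)) = Mul(-330865, Rational(-1, 423)) = Rational(330865, 423) ≈ 782.19)
Function('h')(Y) = Add(Mul(-99, Pow(Y, -1)), Mul(Rational(-1, 309), Y)) (Function('h')(Y) = Add(Mul(-99, Pow(Y, -1)), Mul(Y, Rational(-1, 309))) = Add(Mul(-99, Pow(Y, -1)), Mul(Rational(-1, 309), Y)))
Add(Function('h')(541), Mul(-1, X)) = Add(Add(Mul(-99, Pow(541, -1)), Mul(Rational(-1, 309), 541)), Mul(-1, Rational(330865, 423))) = Add(Add(Mul(-99, Rational(1, 541)), Rational(-541, 309)), Rational(-330865, 423)) = Add(Add(Rational(-99, 541), Rational(-541, 309)), Rational(-330865, 423)) = Add(Rational(-323272, 167169), Rational(-330865, 423)) = Rational(-18482371747, 23570829)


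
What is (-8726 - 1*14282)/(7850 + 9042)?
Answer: -5752/4223 ≈ -1.3621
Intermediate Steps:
(-8726 - 1*14282)/(7850 + 9042) = (-8726 - 14282)/16892 = -23008*1/16892 = -5752/4223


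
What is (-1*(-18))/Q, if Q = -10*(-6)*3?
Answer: ⅒ ≈ 0.10000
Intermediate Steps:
Q = 180 (Q = 60*3 = 180)
(-1*(-18))/Q = -1*(-18)/180 = 18*(1/180) = ⅒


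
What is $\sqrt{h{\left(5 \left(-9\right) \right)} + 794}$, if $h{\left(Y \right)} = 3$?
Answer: $\sqrt{797} \approx 28.231$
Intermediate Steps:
$\sqrt{h{\left(5 \left(-9\right) \right)} + 794} = \sqrt{3 + 794} = \sqrt{797}$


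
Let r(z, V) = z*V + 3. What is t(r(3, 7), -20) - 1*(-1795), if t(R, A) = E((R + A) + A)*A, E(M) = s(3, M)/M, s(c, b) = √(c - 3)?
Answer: 1795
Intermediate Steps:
r(z, V) = 3 + V*z (r(z, V) = V*z + 3 = 3 + V*z)
s(c, b) = √(-3 + c)
E(M) = 0 (E(M) = √(-3 + 3)/M = √0/M = 0/M = 0)
t(R, A) = 0 (t(R, A) = 0*A = 0)
t(r(3, 7), -20) - 1*(-1795) = 0 - 1*(-1795) = 0 + 1795 = 1795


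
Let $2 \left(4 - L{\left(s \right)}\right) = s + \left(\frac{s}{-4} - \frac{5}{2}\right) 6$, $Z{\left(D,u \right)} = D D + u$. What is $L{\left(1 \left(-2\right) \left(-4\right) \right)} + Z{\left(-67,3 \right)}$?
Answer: $\frac{9011}{2} \approx 4505.5$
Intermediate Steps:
$Z{\left(D,u \right)} = u + D^{2}$ ($Z{\left(D,u \right)} = D^{2} + u = u + D^{2}$)
$L{\left(s \right)} = \frac{23}{2} + \frac{s}{4}$ ($L{\left(s \right)} = 4 - \frac{s + \left(\frac{s}{-4} - \frac{5}{2}\right) 6}{2} = 4 - \frac{s + \left(s \left(- \frac{1}{4}\right) - \frac{5}{2}\right) 6}{2} = 4 - \frac{s + \left(- \frac{s}{4} - \frac{5}{2}\right) 6}{2} = 4 - \frac{s + \left(- \frac{5}{2} - \frac{s}{4}\right) 6}{2} = 4 - \frac{s - \left(15 + \frac{3 s}{2}\right)}{2} = 4 - \frac{-15 - \frac{s}{2}}{2} = 4 + \left(\frac{15}{2} + \frac{s}{4}\right) = \frac{23}{2} + \frac{s}{4}$)
$L{\left(1 \left(-2\right) \left(-4\right) \right)} + Z{\left(-67,3 \right)} = \left(\frac{23}{2} + \frac{1 \left(-2\right) \left(-4\right)}{4}\right) + \left(3 + \left(-67\right)^{2}\right) = \left(\frac{23}{2} + \frac{\left(-2\right) \left(-4\right)}{4}\right) + \left(3 + 4489\right) = \left(\frac{23}{2} + \frac{1}{4} \cdot 8\right) + 4492 = \left(\frac{23}{2} + 2\right) + 4492 = \frac{27}{2} + 4492 = \frac{9011}{2}$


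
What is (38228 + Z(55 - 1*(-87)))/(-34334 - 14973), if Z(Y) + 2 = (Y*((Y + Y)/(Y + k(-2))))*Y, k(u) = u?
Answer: -2769554/1725745 ≈ -1.6048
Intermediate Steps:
Z(Y) = -2 + 2*Y³/(-2 + Y) (Z(Y) = -2 + (Y*((Y + Y)/(Y - 2)))*Y = -2 + (Y*((2*Y)/(-2 + Y)))*Y = -2 + (Y*(2*Y/(-2 + Y)))*Y = -2 + (2*Y²/(-2 + Y))*Y = -2 + 2*Y³/(-2 + Y))
(38228 + Z(55 - 1*(-87)))/(-34334 - 14973) = (38228 + 2*(2 + (55 - 1*(-87))³ - (55 - 1*(-87)))/(-2 + (55 - 1*(-87))))/(-34334 - 14973) = (38228 + 2*(2 + (55 + 87)³ - (55 + 87))/(-2 + (55 + 87)))/(-49307) = (38228 + 2*(2 + 142³ - 1*142)/(-2 + 142))*(-1/49307) = (38228 + 2*(2 + 2863288 - 142)/140)*(-1/49307) = (38228 + 2*(1/140)*2863148)*(-1/49307) = (38228 + 1431574/35)*(-1/49307) = (2769554/35)*(-1/49307) = -2769554/1725745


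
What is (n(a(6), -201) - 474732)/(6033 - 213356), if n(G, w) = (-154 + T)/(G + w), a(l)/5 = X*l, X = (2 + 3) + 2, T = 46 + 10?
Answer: 4272686/1865907 ≈ 2.2899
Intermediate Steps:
T = 56
X = 7 (X = 5 + 2 = 7)
a(l) = 35*l (a(l) = 5*(7*l) = 35*l)
n(G, w) = -98/(G + w) (n(G, w) = (-154 + 56)/(G + w) = -98/(G + w))
(n(a(6), -201) - 474732)/(6033 - 213356) = (-98/(35*6 - 201) - 474732)/(6033 - 213356) = (-98/(210 - 201) - 474732)/(-207323) = (-98/9 - 474732)*(-1/207323) = -4272686/9*(-1/207323) = 4272686/1865907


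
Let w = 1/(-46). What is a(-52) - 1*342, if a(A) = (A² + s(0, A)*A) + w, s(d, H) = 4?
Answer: 99083/46 ≈ 2154.0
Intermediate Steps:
w = -1/46 (w = 1*(-1/46) = -1/46 ≈ -0.021739)
a(A) = -1/46 + A² + 4*A (a(A) = (A² + 4*A) - 1/46 = -1/46 + A² + 4*A)
a(-52) - 1*342 = (-1/46 + (-52)² + 4*(-52)) - 1*342 = (-1/46 + 2704 - 208) - 342 = 114815/46 - 342 = 99083/46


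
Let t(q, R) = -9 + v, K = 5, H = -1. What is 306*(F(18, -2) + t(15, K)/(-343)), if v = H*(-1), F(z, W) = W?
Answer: -207468/343 ≈ -604.86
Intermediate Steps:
v = 1 (v = -1*(-1) = 1)
t(q, R) = -8 (t(q, R) = -9 + 1 = -8)
306*(F(18, -2) + t(15, K)/(-343)) = 306*(-2 - 8/(-343)) = 306*(-2 - 8*(-1/343)) = 306*(-2 + 8/343) = 306*(-678/343) = -207468/343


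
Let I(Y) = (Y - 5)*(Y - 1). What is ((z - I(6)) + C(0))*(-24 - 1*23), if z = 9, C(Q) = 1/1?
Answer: -235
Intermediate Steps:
C(Q) = 1
I(Y) = (-1 + Y)*(-5 + Y) (I(Y) = (-5 + Y)*(-1 + Y) = (-1 + Y)*(-5 + Y))
((z - I(6)) + C(0))*(-24 - 1*23) = ((9 - (5 + 6**2 - 6*6)) + 1)*(-24 - 1*23) = ((9 - (5 + 36 - 36)) + 1)*(-24 - 23) = ((9 - 1*5) + 1)*(-47) = ((9 - 5) + 1)*(-47) = (4 + 1)*(-47) = 5*(-47) = -235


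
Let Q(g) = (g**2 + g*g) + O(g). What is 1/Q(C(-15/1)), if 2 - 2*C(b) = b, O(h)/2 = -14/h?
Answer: 34/4801 ≈ 0.0070819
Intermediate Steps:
O(h) = -28/h (O(h) = 2*(-14/h) = -28/h)
C(b) = 1 - b/2
Q(g) = -28/g + 2*g**2 (Q(g) = (g**2 + g*g) - 28/g = (g**2 + g**2) - 28/g = 2*g**2 - 28/g = -28/g + 2*g**2)
1/Q(C(-15/1)) = 1/(2*(-14 + (1 - (-15)/(2*1))**3)/(1 - (-15)/(2*1))) = 1/(2*(-14 + (1 - (-15)/2)**3)/(1 - (-15)/2)) = 1/(2*(-14 + (1 - 1/2*(-15))**3)/(1 - 1/2*(-15))) = 1/(2*(-14 + (1 + 15/2)**3)/(1 + 15/2)) = 1/(2*(-14 + (17/2)**3)/(17/2)) = 1/(2*(2/17)*(-14 + 4913/8)) = 1/(2*(2/17)*(4801/8)) = 1/(4801/34) = 34/4801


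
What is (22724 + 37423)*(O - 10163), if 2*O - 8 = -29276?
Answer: -1491465159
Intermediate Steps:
O = -14634 (O = 4 + (½)*(-29276) = 4 - 14638 = -14634)
(22724 + 37423)*(O - 10163) = (22724 + 37423)*(-14634 - 10163) = 60147*(-24797) = -1491465159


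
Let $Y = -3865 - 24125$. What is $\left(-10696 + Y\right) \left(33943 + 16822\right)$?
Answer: $-1963894790$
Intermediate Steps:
$Y = -27990$ ($Y = -3865 - 24125 = -27990$)
$\left(-10696 + Y\right) \left(33943 + 16822\right) = \left(-10696 - 27990\right) \left(33943 + 16822\right) = \left(-38686\right) 50765 = -1963894790$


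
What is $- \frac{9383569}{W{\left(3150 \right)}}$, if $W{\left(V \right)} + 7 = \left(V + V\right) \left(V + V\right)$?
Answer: $- \frac{9383569}{39689993} \approx -0.23642$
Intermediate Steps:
$W{\left(V \right)} = -7 + 4 V^{2}$ ($W{\left(V \right)} = -7 + \left(V + V\right) \left(V + V\right) = -7 + 2 V 2 V = -7 + 4 V^{2}$)
$- \frac{9383569}{W{\left(3150 \right)}} = - \frac{9383569}{-7 + 4 \cdot 3150^{2}} = - \frac{9383569}{-7 + 4 \cdot 9922500} = - \frac{9383569}{-7 + 39690000} = - \frac{9383569}{39689993}$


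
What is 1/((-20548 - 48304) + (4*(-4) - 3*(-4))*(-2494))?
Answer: -1/58876 ≈ -1.6985e-5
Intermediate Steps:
1/((-20548 - 48304) + (4*(-4) - 3*(-4))*(-2494)) = 1/(-68852 + (-16 + 12)*(-2494)) = 1/(-68852 - 4*(-2494)) = 1/(-68852 + 9976) = 1/(-58876) = -1/58876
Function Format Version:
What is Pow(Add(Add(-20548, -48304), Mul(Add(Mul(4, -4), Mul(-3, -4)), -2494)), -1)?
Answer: Rational(-1, 58876) ≈ -1.6985e-5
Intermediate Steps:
Pow(Add(Add(-20548, -48304), Mul(Add(Mul(4, -4), Mul(-3, -4)), -2494)), -1) = Pow(Add(-68852, Mul(Add(-16, 12), -2494)), -1) = Pow(Add(-68852, Mul(-4, -2494)), -1) = Pow(Add(-68852, 9976), -1) = Pow(-58876, -1) = Rational(-1, 58876)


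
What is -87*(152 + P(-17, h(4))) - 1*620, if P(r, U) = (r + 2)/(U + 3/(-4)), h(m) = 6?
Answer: -95168/7 ≈ -13595.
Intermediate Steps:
P(r, U) = (2 + r)/(-¾ + U) (P(r, U) = (2 + r)/(U + 3*(-¼)) = (2 + r)/(U - ¾) = (2 + r)/(-¾ + U))
-87*(152 + P(-17, h(4))) - 1*620 = -87*(152 + 4*(2 - 17)/(-3 + 4*6)) - 1*620 = -87*(152 + 4*(-15)/(-3 + 24)) - 620 = -87*(152 + 4*(-15)/21) - 620 = -87*(152 + 4*(1/21)*(-15)) - 620 = -87*(152 - 20/7) - 620 = -87*1044/7 - 620 = -90828/7 - 620 = -95168/7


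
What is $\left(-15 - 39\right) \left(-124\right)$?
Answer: $6696$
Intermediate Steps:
$\left(-15 - 39\right) \left(-124\right) = \left(-54\right) \left(-124\right) = 6696$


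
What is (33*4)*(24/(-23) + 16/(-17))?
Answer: -102432/391 ≈ -261.97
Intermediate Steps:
(33*4)*(24/(-23) + 16/(-17)) = 132*(24*(-1/23) + 16*(-1/17)) = 132*(-24/23 - 16/17) = 132*(-776/391) = -102432/391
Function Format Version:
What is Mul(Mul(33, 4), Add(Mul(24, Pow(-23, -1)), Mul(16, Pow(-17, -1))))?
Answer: Rational(-102432, 391) ≈ -261.97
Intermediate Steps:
Mul(Mul(33, 4), Add(Mul(24, Pow(-23, -1)), Mul(16, Pow(-17, -1)))) = Mul(132, Add(Mul(24, Rational(-1, 23)), Mul(16, Rational(-1, 17)))) = Mul(132, Add(Rational(-24, 23), Rational(-16, 17))) = Mul(132, Rational(-776, 391)) = Rational(-102432, 391)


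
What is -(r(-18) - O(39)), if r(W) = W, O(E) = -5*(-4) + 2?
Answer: 40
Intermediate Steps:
O(E) = 22 (O(E) = 20 + 2 = 22)
-(r(-18) - O(39)) = -(-18 - 1*22) = -(-18 - 22) = -1*(-40) = 40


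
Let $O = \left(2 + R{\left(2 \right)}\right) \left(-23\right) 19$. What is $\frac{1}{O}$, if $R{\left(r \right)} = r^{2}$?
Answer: $- \frac{1}{2622} \approx -0.00038139$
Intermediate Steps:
$O = -2622$ ($O = \left(2 + 2^{2}\right) \left(-23\right) 19 = \left(2 + 4\right) \left(-23\right) 19 = 6 \left(-23\right) 19 = \left(-138\right) 19 = -2622$)
$\frac{1}{O} = \frac{1}{-2622} = - \frac{1}{2622}$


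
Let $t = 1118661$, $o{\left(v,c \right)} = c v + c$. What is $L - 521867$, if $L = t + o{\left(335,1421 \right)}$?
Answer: $1074250$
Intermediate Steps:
$o{\left(v,c \right)} = c + c v$
$L = 1596117$ ($L = 1118661 + 1421 \left(1 + 335\right) = 1118661 + 1421 \cdot 336 = 1118661 + 477456 = 1596117$)
$L - 521867 = 1596117 - 521867 = 1074250$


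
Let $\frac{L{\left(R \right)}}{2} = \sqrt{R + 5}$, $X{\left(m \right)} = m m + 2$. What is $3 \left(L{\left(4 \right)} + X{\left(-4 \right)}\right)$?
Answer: $72$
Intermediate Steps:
$X{\left(m \right)} = 2 + m^{2}$ ($X{\left(m \right)} = m^{2} + 2 = 2 + m^{2}$)
$L{\left(R \right)} = 2 \sqrt{5 + R}$ ($L{\left(R \right)} = 2 \sqrt{R + 5} = 2 \sqrt{5 + R}$)
$3 \left(L{\left(4 \right)} + X{\left(-4 \right)}\right) = 3 \left(2 \sqrt{5 + 4} + \left(2 + \left(-4\right)^{2}\right)\right) = 3 \left(2 \sqrt{9} + \left(2 + 16\right)\right) = 3 \left(2 \cdot 3 + 18\right) = 3 \left(6 + 18\right) = 3 \cdot 24 = 72$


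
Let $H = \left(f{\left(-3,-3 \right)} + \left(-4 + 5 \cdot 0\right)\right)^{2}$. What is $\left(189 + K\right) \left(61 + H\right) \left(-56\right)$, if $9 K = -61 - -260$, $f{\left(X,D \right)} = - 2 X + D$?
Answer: $- \frac{6596800}{9} \approx -7.3298 \cdot 10^{5}$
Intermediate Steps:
$f{\left(X,D \right)} = D - 2 X$
$K = \frac{199}{9}$ ($K = \frac{-61 - -260}{9} = \frac{-61 + 260}{9} = \frac{1}{9} \cdot 199 = \frac{199}{9} \approx 22.111$)
$H = 1$ ($H = \left(\left(-3 - -6\right) + \left(-4 + 5 \cdot 0\right)\right)^{2} = \left(\left(-3 + 6\right) + \left(-4 + 0\right)\right)^{2} = \left(3 - 4\right)^{2} = \left(-1\right)^{2} = 1$)
$\left(189 + K\right) \left(61 + H\right) \left(-56\right) = \left(189 + \frac{199}{9}\right) \left(61 + 1\right) \left(-56\right) = \frac{1900}{9} \cdot 62 \left(-56\right) = \frac{117800}{9} \left(-56\right) = - \frac{6596800}{9}$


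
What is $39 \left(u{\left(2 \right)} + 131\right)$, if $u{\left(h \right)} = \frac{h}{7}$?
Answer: $\frac{35841}{7} \approx 5120.1$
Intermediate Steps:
$u{\left(h \right)} = \frac{h}{7}$ ($u{\left(h \right)} = h \frac{1}{7} = \frac{h}{7}$)
$39 \left(u{\left(2 \right)} + 131\right) = 39 \left(\frac{1}{7} \cdot 2 + 131\right) = 39 \left(\frac{2}{7} + 131\right) = 39 \cdot \frac{919}{7} = \frac{35841}{7}$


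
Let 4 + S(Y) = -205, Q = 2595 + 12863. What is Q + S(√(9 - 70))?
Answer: 15249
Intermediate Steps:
Q = 15458
S(Y) = -209 (S(Y) = -4 - 205 = -209)
Q + S(√(9 - 70)) = 15458 - 209 = 15249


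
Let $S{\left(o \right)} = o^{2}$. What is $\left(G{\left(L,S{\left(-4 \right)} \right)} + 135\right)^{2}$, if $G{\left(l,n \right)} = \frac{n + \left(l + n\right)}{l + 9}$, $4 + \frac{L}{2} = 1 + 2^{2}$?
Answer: $\frac{2307361}{121} \approx 19069.0$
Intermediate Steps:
$L = 2$ ($L = -8 + 2 \left(1 + 2^{2}\right) = -8 + 2 \left(1 + 4\right) = -8 + 2 \cdot 5 = -8 + 10 = 2$)
$G{\left(l,n \right)} = \frac{l + 2 n}{9 + l}$
$\left(G{\left(L,S{\left(-4 \right)} \right)} + 135\right)^{2} = \left(\frac{2 + 2 \left(-4\right)^{2}}{9 + 2} + 135\right)^{2} = \left(\frac{2 + 2 \cdot 16}{11} + 135\right)^{2} = \left(\frac{2 + 32}{11} + 135\right)^{2} = \left(\frac{1}{11} \cdot 34 + 135\right)^{2} = \left(\frac{34}{11} + 135\right)^{2} = \left(\frac{1519}{11}\right)^{2} = \frac{2307361}{121}$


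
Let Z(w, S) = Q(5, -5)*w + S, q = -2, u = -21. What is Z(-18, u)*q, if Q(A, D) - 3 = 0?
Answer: 150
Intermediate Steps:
Q(A, D) = 3 (Q(A, D) = 3 + 0 = 3)
Z(w, S) = S + 3*w (Z(w, S) = 3*w + S = S + 3*w)
Z(-18, u)*q = (-21 + 3*(-18))*(-2) = (-21 - 54)*(-2) = -75*(-2) = 150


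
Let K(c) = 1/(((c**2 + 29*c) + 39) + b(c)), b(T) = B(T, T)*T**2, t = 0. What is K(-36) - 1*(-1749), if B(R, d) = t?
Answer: 508960/291 ≈ 1749.0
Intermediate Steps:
B(R, d) = 0
b(T) = 0 (b(T) = 0*T**2 = 0)
K(c) = 1/(39 + c**2 + 29*c) (K(c) = 1/(((c**2 + 29*c) + 39) + 0) = 1/((39 + c**2 + 29*c) + 0) = 1/(39 + c**2 + 29*c))
K(-36) - 1*(-1749) = 1/(39 + (-36)**2 + 29*(-36)) - 1*(-1749) = 1/(39 + 1296 - 1044) + 1749 = 1/291 + 1749 = 508960/291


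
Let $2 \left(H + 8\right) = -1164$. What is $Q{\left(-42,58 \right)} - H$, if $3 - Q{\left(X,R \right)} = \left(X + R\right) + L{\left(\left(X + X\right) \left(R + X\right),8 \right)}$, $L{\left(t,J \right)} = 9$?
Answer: $568$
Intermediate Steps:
$Q{\left(X,R \right)} = -6 - R - X$ ($Q{\left(X,R \right)} = 3 - \left(\left(X + R\right) + 9\right) = 3 - \left(\left(R + X\right) + 9\right) = 3 - \left(9 + R + X\right) = -6 - R - X$)
$H = -590$ ($H = -8 + \frac{1}{2} \left(-1164\right) = -8 - 582 = -590$)
$Q{\left(-42,58 \right)} - H = \left(-6 - 58 - -42\right) - -590 = \left(-6 - 58 + 42\right) + 590 = -22 + 590 = 568$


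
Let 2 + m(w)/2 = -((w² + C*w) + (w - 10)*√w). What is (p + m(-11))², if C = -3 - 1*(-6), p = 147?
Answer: -18315 - 2772*I*√11 ≈ -18315.0 - 9193.7*I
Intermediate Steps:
C = 3 (C = -3 + 6 = 3)
m(w) = -4 - 6*w - 2*w² - 2*√w*(-10 + w) (m(w) = -4 + 2*(-((w² + 3*w) + (w - 10)*√w)) = -4 + 2*(-((w² + 3*w) + (-10 + w)*√w)) = -4 + 2*(-((w² + 3*w) + √w*(-10 + w))) = -4 + 2*(-(w² + 3*w + √w*(-10 + w))) = -4 + 2*(-w² - 3*w - √w*(-10 + w)) = -4 + (-6*w - 2*w² - 2*√w*(-10 + w)) = -4 - 6*w - 2*w² - 2*√w*(-10 + w))
(p + m(-11))² = (147 + (-4 - 6*(-11) - 2*(-11)² - (-22)*I*√11 + 20*√(-11)))² = (147 + (-4 + 66 - 2*121 - (-22)*I*√11 + 20*(I*√11)))² = (147 + (-4 + 66 - 242 + 22*I*√11 + 20*I*√11))² = (147 + (-180 + 42*I*√11))² = (-33 + 42*I*√11)²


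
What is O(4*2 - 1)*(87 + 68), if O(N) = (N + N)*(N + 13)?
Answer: 43400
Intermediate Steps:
O(N) = 2*N*(13 + N) (O(N) = (2*N)*(13 + N) = 2*N*(13 + N))
O(4*2 - 1)*(87 + 68) = (2*(4*2 - 1)*(13 + (4*2 - 1)))*(87 + 68) = (2*(8 - 1)*(13 + (8 - 1)))*155 = (2*7*(13 + 7))*155 = (2*7*20)*155 = 280*155 = 43400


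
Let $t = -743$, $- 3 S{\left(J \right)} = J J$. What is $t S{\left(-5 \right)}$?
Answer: $\frac{18575}{3} \approx 6191.7$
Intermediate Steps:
$S{\left(J \right)} = - \frac{J^{2}}{3}$ ($S{\left(J \right)} = - \frac{J J}{3} = - \frac{J^{2}}{3}$)
$t S{\left(-5 \right)} = - 743 \left(- \frac{\left(-5\right)^{2}}{3}\right) = - 743 \left(\left(- \frac{1}{3}\right) 25\right) = \left(-743\right) \left(- \frac{25}{3}\right) = \frac{18575}{3}$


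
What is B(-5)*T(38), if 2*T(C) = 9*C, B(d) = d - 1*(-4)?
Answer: -171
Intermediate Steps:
B(d) = 4 + d (B(d) = d + 4 = 4 + d)
T(C) = 9*C/2 (T(C) = (9*C)/2 = 9*C/2)
B(-5)*T(38) = (4 - 5)*((9/2)*38) = -1*171 = -171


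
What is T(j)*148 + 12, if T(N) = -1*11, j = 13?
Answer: -1616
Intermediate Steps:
T(N) = -11
T(j)*148 + 12 = -11*148 + 12 = -1628 + 12 = -1616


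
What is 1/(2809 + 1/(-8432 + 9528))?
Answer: 1096/3078665 ≈ 0.00035600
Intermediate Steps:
1/(2809 + 1/(-8432 + 9528)) = 1/(2809 + 1/1096) = 1/(3078665/1096) = 1096/3078665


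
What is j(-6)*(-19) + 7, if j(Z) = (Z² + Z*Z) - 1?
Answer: -1342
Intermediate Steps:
j(Z) = -1 + 2*Z² (j(Z) = (Z² + Z²) - 1 = 2*Z² - 1 = -1 + 2*Z²)
j(-6)*(-19) + 7 = (-1 + 2*(-6)²)*(-19) + 7 = (-1 + 2*36)*(-19) + 7 = (-1 + 72)*(-19) + 7 = 71*(-19) + 7 = -1349 + 7 = -1342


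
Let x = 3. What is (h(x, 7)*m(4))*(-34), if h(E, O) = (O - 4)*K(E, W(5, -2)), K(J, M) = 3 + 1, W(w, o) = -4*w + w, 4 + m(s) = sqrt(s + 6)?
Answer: 1632 - 408*sqrt(10) ≈ 341.79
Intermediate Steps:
m(s) = -4 + sqrt(6 + s) (m(s) = -4 + sqrt(s + 6) = -4 + sqrt(6 + s))
W(w, o) = -3*w
K(J, M) = 4
h(E, O) = -16 + 4*O (h(E, O) = (O - 4)*4 = (-4 + O)*4 = -16 + 4*O)
(h(x, 7)*m(4))*(-34) = ((-16 + 4*7)*(-4 + sqrt(6 + 4)))*(-34) = ((-16 + 28)*(-4 + sqrt(10)))*(-34) = (12*(-4 + sqrt(10)))*(-34) = (-48 + 12*sqrt(10))*(-34) = 1632 - 408*sqrt(10)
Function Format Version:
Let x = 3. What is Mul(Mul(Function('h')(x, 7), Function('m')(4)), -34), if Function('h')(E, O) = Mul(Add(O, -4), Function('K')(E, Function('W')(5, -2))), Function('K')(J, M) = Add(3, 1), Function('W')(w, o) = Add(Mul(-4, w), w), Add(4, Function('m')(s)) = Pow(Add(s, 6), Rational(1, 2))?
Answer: Add(1632, Mul(-408, Pow(10, Rational(1, 2)))) ≈ 341.79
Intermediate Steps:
Function('m')(s) = Add(-4, Pow(Add(6, s), Rational(1, 2))) (Function('m')(s) = Add(-4, Pow(Add(s, 6), Rational(1, 2))) = Add(-4, Pow(Add(6, s), Rational(1, 2))))
Function('W')(w, o) = Mul(-3, w)
Function('K')(J, M) = 4
Function('h')(E, O) = Add(-16, Mul(4, O)) (Function('h')(E, O) = Mul(Add(O, -4), 4) = Mul(Add(-4, O), 4) = Add(-16, Mul(4, O)))
Mul(Mul(Function('h')(x, 7), Function('m')(4)), -34) = Mul(Mul(Add(-16, Mul(4, 7)), Add(-4, Pow(Add(6, 4), Rational(1, 2)))), -34) = Mul(Mul(Add(-16, 28), Add(-4, Pow(10, Rational(1, 2)))), -34) = Mul(Mul(12, Add(-4, Pow(10, Rational(1, 2)))), -34) = Mul(Add(-48, Mul(12, Pow(10, Rational(1, 2)))), -34) = Add(1632, Mul(-408, Pow(10, Rational(1, 2))))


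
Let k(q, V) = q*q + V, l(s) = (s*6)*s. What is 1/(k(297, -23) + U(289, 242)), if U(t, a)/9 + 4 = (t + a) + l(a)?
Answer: 1/3255385 ≈ 3.0718e-7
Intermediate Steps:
l(s) = 6*s² (l(s) = (6*s)*s = 6*s²)
k(q, V) = V + q² (k(q, V) = q² + V = V + q²)
U(t, a) = -36 + 9*a + 9*t + 54*a² (U(t, a) = -36 + 9*((t + a) + 6*a²) = -36 + 9*((a + t) + 6*a²) = -36 + 9*(a + t + 6*a²) = -36 + (9*a + 9*t + 54*a²) = -36 + 9*a + 9*t + 54*a²)
1/(k(297, -23) + U(289, 242)) = 1/((-23 + 297²) + (-36 + 9*242 + 9*289 + 54*242²)) = 1/((-23 + 88209) + (-36 + 2178 + 2601 + 54*58564)) = 1/(88186 + (-36 + 2178 + 2601 + 3162456)) = 1/(88186 + 3167199) = 1/3255385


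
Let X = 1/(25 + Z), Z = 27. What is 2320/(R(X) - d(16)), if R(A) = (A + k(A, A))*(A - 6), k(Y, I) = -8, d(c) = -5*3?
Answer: 1254656/33925 ≈ 36.983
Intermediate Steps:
d(c) = -15
X = 1/52 (X = 1/(25 + 27) = 1/52 ≈ 0.019231)
R(A) = (-8 + A)*(-6 + A) (R(A) = (A - 8)*(A - 6) = (-8 + A)*(-6 + A))
2320/(R(X) - d(16)) = 2320/((48 + (1/52)**2 - 14*1/52) - 1*(-15)) = 2320/((48 + 1/2704 - 7/26) + 15) = 2320/(129065/2704 + 15) = 2320/(169625/2704) = 2320*(2704/169625) = 1254656/33925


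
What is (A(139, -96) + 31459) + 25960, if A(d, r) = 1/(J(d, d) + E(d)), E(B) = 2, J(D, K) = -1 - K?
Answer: 7923821/138 ≈ 57419.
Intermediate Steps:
A(d, r) = 1/(1 - d) (A(d, r) = 1/((-1 - d) + 2) = 1/(1 - d))
(A(139, -96) + 31459) + 25960 = (-1/(-1 + 139) + 31459) + 25960 = (-1/138 + 31459) + 25960 = 4341341/138 + 25960 = 7923821/138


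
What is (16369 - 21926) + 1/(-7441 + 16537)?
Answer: -50546471/9096 ≈ -5557.0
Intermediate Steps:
(16369 - 21926) + 1/(-7441 + 16537) = -5557 + 1/9096 = -50546471/9096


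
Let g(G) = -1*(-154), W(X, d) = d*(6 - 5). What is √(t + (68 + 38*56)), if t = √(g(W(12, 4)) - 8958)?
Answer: √(2196 + 2*I*√2201) ≈ 46.872 + 1.0009*I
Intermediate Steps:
W(X, d) = d (W(X, d) = d*1 = d)
g(G) = 154
t = 2*I*√2201 (t = √(154 - 8958) = √(-8804) = 2*I*√2201 ≈ 93.83*I)
√(t + (68 + 38*56)) = √(2*I*√2201 + (68 + 38*56)) = √(2*I*√2201 + (68 + 2128)) = √(2*I*√2201 + 2196) = √(2196 + 2*I*√2201)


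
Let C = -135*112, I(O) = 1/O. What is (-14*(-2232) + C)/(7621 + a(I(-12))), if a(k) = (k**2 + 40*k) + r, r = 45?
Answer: 2322432/1103425 ≈ 2.1047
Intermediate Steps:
C = -15120
a(k) = 45 + k**2 + 40*k (a(k) = (k**2 + 40*k) + 45 = 45 + k**2 + 40*k)
(-14*(-2232) + C)/(7621 + a(I(-12))) = (-14*(-2232) - 15120)/(7621 + (45 + (1/(-12))**2 + 40/(-12))) = (31248 - 15120)/(7621 + (45 + (-1/12)**2 + 40*(-1/12))) = 16128/(7621 + (45 + 1/144 - 10/3)) = 16128/(7621 + 6001/144) = 16128/(1103425/144) = 16128*(144/1103425) = 2322432/1103425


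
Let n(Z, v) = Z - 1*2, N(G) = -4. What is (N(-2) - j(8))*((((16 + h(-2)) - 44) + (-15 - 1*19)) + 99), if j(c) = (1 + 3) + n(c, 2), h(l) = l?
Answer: -490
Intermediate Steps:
n(Z, v) = -2 + Z (n(Z, v) = Z - 2 = -2 + Z)
j(c) = 2 + c (j(c) = (1 + 3) + (-2 + c) = 4 + (-2 + c) = 2 + c)
(N(-2) - j(8))*((((16 + h(-2)) - 44) + (-15 - 1*19)) + 99) = (-4 - (2 + 8))*((((16 - 2) - 44) + (-15 - 1*19)) + 99) = (-4 - 1*10)*(((14 - 44) + (-15 - 19)) + 99) = (-4 - 10)*((-30 - 34) + 99) = -14*(-64 + 99) = -14*35 = -490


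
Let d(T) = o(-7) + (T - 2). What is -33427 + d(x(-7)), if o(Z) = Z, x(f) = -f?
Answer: -33429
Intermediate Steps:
d(T) = -9 + T (d(T) = -7 + (T - 2) = -7 + (-2 + T) = -9 + T)
-33427 + d(x(-7)) = -33427 + (-9 - 1*(-7)) = -33427 + (-9 + 7) = -33427 - 2 = -33429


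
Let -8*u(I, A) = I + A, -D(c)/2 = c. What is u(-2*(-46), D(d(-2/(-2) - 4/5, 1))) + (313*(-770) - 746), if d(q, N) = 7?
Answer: -967063/4 ≈ -2.4177e+5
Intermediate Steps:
D(c) = -2*c
u(I, A) = -A/8 - I/8 (u(I, A) = -(I + A)/8 = -(A + I)/8 = -A/8 - I/8)
u(-2*(-46), D(d(-2/(-2) - 4/5, 1))) + (313*(-770) - 746) = (-(-1)*7/4 - (-1)*(-46)/4) + (313*(-770) - 746) = (-⅛*(-14) - ⅛*92) + (-241010 - 746) = (7/4 - 23/2) - 241756 = -39/4 - 241756 = -967063/4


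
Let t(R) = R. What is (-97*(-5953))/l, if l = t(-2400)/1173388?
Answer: -169390585027/600 ≈ -2.8232e+8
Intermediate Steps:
l = -600/293347 (l = -2400/1173388 = -2400*1/1173388 = -600/293347 ≈ -0.0020454)
(-97*(-5953))/l = (-97*(-5953))/(-600/293347) = 577441*(-293347/600) = -169390585027/600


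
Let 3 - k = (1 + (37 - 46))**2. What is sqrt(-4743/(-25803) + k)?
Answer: 2*I*sqrt(124972530)/2867 ≈ 7.7985*I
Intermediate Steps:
k = -61 (k = 3 - (1 + (37 - 46))**2 = 3 - (1 - 9)**2 = 3 - 1*(-8)**2 = 3 - 1*64 = 3 - 64 = -61)
sqrt(-4743/(-25803) + k) = sqrt(-4743/(-25803) - 61) = sqrt(-4743*(-1/25803) - 61) = sqrt(527/2867 - 61) = sqrt(-174360/2867) = 2*I*sqrt(124972530)/2867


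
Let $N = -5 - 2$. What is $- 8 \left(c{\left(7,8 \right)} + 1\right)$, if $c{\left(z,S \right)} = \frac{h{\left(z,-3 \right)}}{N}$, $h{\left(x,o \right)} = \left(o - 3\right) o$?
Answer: $\frac{88}{7} \approx 12.571$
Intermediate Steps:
$h{\left(x,o \right)} = o \left(-3 + o\right)$ ($h{\left(x,o \right)} = \left(-3 + o\right) o = o \left(-3 + o\right)$)
$N = -7$ ($N = -5 - 2 = -7$)
$c{\left(z,S \right)} = - \frac{18}{7}$ ($c{\left(z,S \right)} = \frac{\left(-3\right) \left(-3 - 3\right)}{-7} = \left(-3\right) \left(-6\right) \left(- \frac{1}{7}\right) = 18 \left(- \frac{1}{7}\right) = - \frac{18}{7}$)
$- 8 \left(c{\left(7,8 \right)} + 1\right) = - 8 \left(- \frac{18}{7} + 1\right) = \left(-8\right) \left(- \frac{11}{7}\right) = \frac{88}{7}$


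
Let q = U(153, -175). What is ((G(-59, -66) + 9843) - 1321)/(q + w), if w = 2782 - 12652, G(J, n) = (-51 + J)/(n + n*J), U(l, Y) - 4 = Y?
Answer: -1482823/1747134 ≈ -0.84872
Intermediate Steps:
U(l, Y) = 4 + Y
G(J, n) = (-51 + J)/(n + J*n)
w = -9870
q = -171 (q = 4 - 175 = -171)
((G(-59, -66) + 9843) - 1321)/(q + w) = (((-51 - 59)/((-66)*(1 - 59)) + 9843) - 1321)/(-171 - 9870) = ((-1/66*(-110)/(-58) + 9843) - 1321)/(-10041) = ((-1/66*(-1/58)*(-110) + 9843) - 1321)*(-1/10041) = ((-5/174 + 9843) - 1321)*(-1/10041) = (1712677/174 - 1321)*(-1/10041) = (1482823/174)*(-1/10041) = -1482823/1747134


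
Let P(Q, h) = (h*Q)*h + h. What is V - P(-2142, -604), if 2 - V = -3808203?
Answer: 785244681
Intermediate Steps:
V = 3808205 (V = 2 - 1*(-3808203) = 2 + 3808203 = 3808205)
P(Q, h) = h + Q*h**2 (P(Q, h) = (Q*h)*h + h = Q*h**2 + h = h + Q*h**2)
V - P(-2142, -604) = 3808205 - (-604)*(1 - 2142*(-604)) = 3808205 - (-604)*(1 + 1293768) = 3808205 - (-604)*1293769 = 3808205 - 1*(-781436476) = 3808205 + 781436476 = 785244681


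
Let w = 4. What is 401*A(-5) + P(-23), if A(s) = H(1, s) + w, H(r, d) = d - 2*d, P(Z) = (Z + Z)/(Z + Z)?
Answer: 3610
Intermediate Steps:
P(Z) = 1 (P(Z) = (2*Z)/((2*Z)) = (2*Z)*(1/(2*Z)) = 1)
H(r, d) = -d
A(s) = 4 - s (A(s) = -s + 4 = 4 - s)
401*A(-5) + P(-23) = 401*(4 - 1*(-5)) + 1 = 401*(4 + 5) + 1 = 401*9 + 1 = 3609 + 1 = 3610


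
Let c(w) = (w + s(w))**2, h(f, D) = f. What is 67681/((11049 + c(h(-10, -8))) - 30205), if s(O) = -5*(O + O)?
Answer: -67681/11056 ≈ -6.1217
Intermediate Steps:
s(O) = -10*O
c(w) = 81*w**2 (c(w) = (w - 10*w)**2 = (-9*w)**2 = 81*w**2)
67681/((11049 + c(h(-10, -8))) - 30205) = 67681/((11049 + 81*(-10)**2) - 30205) = 67681/((11049 + 81*100) - 30205) = 67681/((11049 + 8100) - 30205) = 67681/(19149 - 30205) = 67681/(-11056) = 67681*(-1/11056) = -67681/11056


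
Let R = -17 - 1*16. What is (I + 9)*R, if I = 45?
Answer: -1782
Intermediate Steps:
R = -33 (R = -17 - 16 = -33)
(I + 9)*R = (45 + 9)*(-33) = 54*(-33) = -1782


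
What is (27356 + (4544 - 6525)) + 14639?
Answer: 40014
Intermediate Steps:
(27356 + (4544 - 6525)) + 14639 = (27356 - 1981) + 14639 = 25375 + 14639 = 40014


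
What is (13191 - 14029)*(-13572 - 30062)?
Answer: 36565292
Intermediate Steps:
(13191 - 14029)*(-13572 - 30062) = -838*(-43634) = 36565292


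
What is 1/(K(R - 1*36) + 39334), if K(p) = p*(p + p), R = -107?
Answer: 1/80232 ≈ 1.2464e-5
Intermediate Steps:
K(p) = 2*p**2 (K(p) = p*(2*p) = 2*p**2)
1/(K(R - 1*36) + 39334) = 1/(2*(-107 - 1*36)**2 + 39334) = 1/(2*(-107 - 36)**2 + 39334) = 1/(2*(-143)**2 + 39334) = 1/(2*20449 + 39334) = 1/(40898 + 39334) = 1/80232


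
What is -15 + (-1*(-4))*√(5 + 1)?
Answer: -15 + 4*√6 ≈ -5.2020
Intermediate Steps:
-15 + (-1*(-4))*√(5 + 1) = -15 + 4*√6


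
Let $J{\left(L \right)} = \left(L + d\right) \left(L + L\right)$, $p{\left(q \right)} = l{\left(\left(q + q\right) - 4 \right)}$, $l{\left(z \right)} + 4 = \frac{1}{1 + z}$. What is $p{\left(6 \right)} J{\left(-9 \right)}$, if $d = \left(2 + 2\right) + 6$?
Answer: $70$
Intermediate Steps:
$d = 10$ ($d = 4 + 6 = 10$)
$l{\left(z \right)} = -4 + \frac{1}{1 + z}$
$p{\left(q \right)} = \frac{13 - 8 q}{-3 + 2 q}$ ($p{\left(q \right)} = \frac{-3 - 4 \left(\left(q + q\right) - 4\right)}{1 + \left(\left(q + q\right) - 4\right)} = \frac{-3 - 4 \left(2 q - 4\right)}{1 + \left(2 q - 4\right)} = \frac{-3 - 4 \left(-4 + 2 q\right)}{1 + \left(-4 + 2 q\right)} = \frac{-3 - \left(-16 + 8 q\right)}{-3 + 2 q} = \frac{13 - 8 q}{-3 + 2 q}$)
$J{\left(L \right)} = 2 L \left(10 + L\right)$ ($J{\left(L \right)} = \left(L + 10\right) \left(L + L\right) = \left(10 + L\right) 2 L = 2 L \left(10 + L\right)$)
$p{\left(6 \right)} J{\left(-9 \right)} = \frac{13 - 48}{-3 + 2 \cdot 6} \cdot 2 \left(-9\right) \left(10 - 9\right) = \frac{13 - 48}{-3 + 12} \cdot 2 \left(-9\right) 1 = \frac{1}{9} \left(-35\right) \left(-18\right) = \left(- \frac{35}{9}\right) \left(-18\right) = 70$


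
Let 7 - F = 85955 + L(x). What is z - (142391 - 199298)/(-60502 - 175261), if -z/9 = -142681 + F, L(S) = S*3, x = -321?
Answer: 483076915515/235763 ≈ 2.0490e+6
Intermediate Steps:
L(S) = 3*S
F = -84985 (F = 7 - (85955 + 3*(-321)) = 7 - (85955 - 963) = 7 - 1*84992 = 7 - 84992 = -84985)
z = 2048994 (z = -9*(-142681 - 84985) = -9*(-227666) = 2048994)
z - (142391 - 199298)/(-60502 - 175261) = 2048994 - (142391 - 199298)/(-60502 - 175261) = 2048994 - (-56907)/(-235763) = 2048994 - (-56907)*(-1)/235763 = 2048994 - 1*56907/235763 = 2048994 - 56907/235763 = 483076915515/235763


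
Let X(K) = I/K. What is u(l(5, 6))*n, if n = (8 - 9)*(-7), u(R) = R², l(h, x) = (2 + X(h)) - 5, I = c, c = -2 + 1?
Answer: 1792/25 ≈ 71.680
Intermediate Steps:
c = -1
I = -1
X(K) = -1/K
l(h, x) = -3 - 1/h (l(h, x) = (2 - 1/h) - 5 = -3 - 1/h)
n = 7 (n = -1*(-7) = 7)
u(l(5, 6))*n = (-3 - 1/5)²*7 = (-3 - 1*⅕)²*7 = (-3 - ⅕)²*7 = (-16/5)²*7 = (256/25)*7 = 1792/25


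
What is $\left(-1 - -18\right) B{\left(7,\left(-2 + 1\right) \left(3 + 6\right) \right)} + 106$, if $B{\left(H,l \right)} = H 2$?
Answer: $344$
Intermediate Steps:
$B{\left(H,l \right)} = 2 H$
$\left(-1 - -18\right) B{\left(7,\left(-2 + 1\right) \left(3 + 6\right) \right)} + 106 = \left(-1 - -18\right) 2 \cdot 7 + 106 = \left(-1 + 18\right) 14 + 106 = 17 \cdot 14 + 106 = 238 + 106 = 344$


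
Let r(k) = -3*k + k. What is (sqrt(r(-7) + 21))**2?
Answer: 35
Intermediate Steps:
r(k) = -2*k
(sqrt(r(-7) + 21))**2 = (sqrt(-2*(-7) + 21))**2 = (sqrt(14 + 21))**2 = (sqrt(35))**2 = 35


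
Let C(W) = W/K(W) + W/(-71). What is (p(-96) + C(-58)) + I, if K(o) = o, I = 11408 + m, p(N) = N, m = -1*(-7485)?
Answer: 1334716/71 ≈ 18799.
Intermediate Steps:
m = 7485
I = 18893 (I = 11408 + 7485 = 18893)
C(W) = 1 - W/71 (C(W) = W/W + W/(-71) = 1 + W*(-1/71) = 1 - W/71)
(p(-96) + C(-58)) + I = (-96 + (1 - 1/71*(-58))) + 18893 = (-96 + (1 + 58/71)) + 18893 = (-96 + 129/71) + 18893 = -6687/71 + 18893 = 1334716/71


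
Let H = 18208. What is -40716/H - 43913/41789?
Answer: -625262207/190223528 ≈ -3.2870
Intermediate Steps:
-40716/H - 43913/41789 = -40716/18208 - 43913/41789 = -40716*1/18208 - 43913*1/41789 = -10179/4552 - 43913/41789 = -625262207/190223528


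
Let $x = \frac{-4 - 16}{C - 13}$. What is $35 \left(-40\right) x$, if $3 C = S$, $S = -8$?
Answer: $- \frac{84000}{47} \approx -1787.2$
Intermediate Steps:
$C = - \frac{8}{3}$ ($C = \frac{1}{3} \left(-8\right) = - \frac{8}{3} \approx -2.6667$)
$x = \frac{60}{47}$ ($x = \frac{-4 - 16}{- \frac{8}{3} - 13} = - \frac{20}{- \frac{47}{3}} = \left(-20\right) \left(- \frac{3}{47}\right) = \frac{60}{47} \approx 1.2766$)
$35 \left(-40\right) x = 35 \left(-40\right) \frac{60}{47} = \left(-1400\right) \frac{60}{47} = - \frac{84000}{47}$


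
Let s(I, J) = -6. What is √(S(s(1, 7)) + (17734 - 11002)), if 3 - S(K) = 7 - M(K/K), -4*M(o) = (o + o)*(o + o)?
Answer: 31*√7 ≈ 82.018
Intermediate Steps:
M(o) = -o² (M(o) = -(o + o)*(o + o)/4 = -2*o*2*o/4 = -o²)
S(K) = -5 (S(K) = 3 - (7 - (-1)*(K/K)²) = 3 - (7 - (-1)*1²) = 3 - (7 - (-1)) = 3 - (7 - 1*(-1)) = 3 - (7 + 1) = 3 - 1*8 = 3 - 8 = -5)
√(S(s(1, 7)) + (17734 - 11002)) = √(-5 + (17734 - 11002)) = √(-5 + 6732) = √6727 = 31*√7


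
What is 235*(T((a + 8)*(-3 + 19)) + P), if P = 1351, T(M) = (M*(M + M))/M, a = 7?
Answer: 430285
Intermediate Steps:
T(M) = 2*M (T(M) = (M*(2*M))/M = (2*M²)/M = 2*M)
235*(T((a + 8)*(-3 + 19)) + P) = 235*(2*((7 + 8)*(-3 + 19)) + 1351) = 235*(2*(15*16) + 1351) = 235*(2*240 + 1351) = 235*(480 + 1351) = 235*1831 = 430285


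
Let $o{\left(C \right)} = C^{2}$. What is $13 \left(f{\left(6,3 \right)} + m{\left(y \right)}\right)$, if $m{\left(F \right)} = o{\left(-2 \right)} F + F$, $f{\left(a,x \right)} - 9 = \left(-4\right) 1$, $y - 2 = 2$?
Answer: $325$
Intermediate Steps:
$y = 4$ ($y = 2 + 2 = 4$)
$f{\left(a,x \right)} = 5$ ($f{\left(a,x \right)} = 9 - 4 = 5$)
$m{\left(F \right)} = 5 F$ ($m{\left(F \right)} = \left(-2\right)^{2} F + F = 4 F + F = 5 F$)
$13 \left(f{\left(6,3 \right)} + m{\left(y \right)}\right) = 13 \left(5 + 5 \cdot 4\right) = 13 \left(5 + 20\right) = 13 \cdot 25 = 325$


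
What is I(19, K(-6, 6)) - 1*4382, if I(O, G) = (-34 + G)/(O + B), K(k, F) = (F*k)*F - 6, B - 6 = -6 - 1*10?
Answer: -39694/9 ≈ -4410.4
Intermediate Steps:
B = -10 (B = 6 + (-6 - 1*10) = 6 + (-6 - 10) = 6 - 16 = -10)
K(k, F) = -6 + k*F**2 (K(k, F) = k*F**2 - 6 = -6 + k*F**2)
I(O, G) = (-34 + G)/(-10 + O) (I(O, G) = (-34 + G)/(O - 10) = (-34 + G)/(-10 + O))
I(19, K(-6, 6)) - 1*4382 = (-34 + (-6 - 6*6**2))/(-10 + 19) - 1*4382 = (-34 + (-6 - 6*36))/9 - 4382 = (-34 + (-6 - 216))/9 - 4382 = (-34 - 222)/9 - 4382 = (1/9)*(-256) - 4382 = -256/9 - 4382 = -39694/9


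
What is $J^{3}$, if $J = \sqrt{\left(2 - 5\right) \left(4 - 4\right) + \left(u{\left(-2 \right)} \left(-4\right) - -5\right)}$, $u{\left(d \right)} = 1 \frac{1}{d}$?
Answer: $7 \sqrt{7} \approx 18.52$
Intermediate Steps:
$u{\left(d \right)} = \frac{1}{d}$
$J = \sqrt{7}$ ($J = \sqrt{\left(2 - 5\right) \left(4 - 4\right) + \left(\frac{1}{-2} \left(-4\right) - -5\right)} = \sqrt{\left(-3\right) 0 + \left(\left(- \frac{1}{2}\right) \left(-4\right) + 5\right)} = \sqrt{0 + \left(2 + 5\right)} = \sqrt{0 + 7} = \sqrt{7} \approx 2.6458$)
$J^{3} = \left(\sqrt{7}\right)^{3} = 7 \sqrt{7}$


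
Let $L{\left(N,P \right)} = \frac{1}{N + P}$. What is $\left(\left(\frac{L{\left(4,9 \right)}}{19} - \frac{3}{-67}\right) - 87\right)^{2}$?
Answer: $\frac{2070591492025}{273869401} \approx 7560.5$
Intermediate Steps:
$\left(\left(\frac{L{\left(4,9 \right)}}{19} - \frac{3}{-67}\right) - 87\right)^{2} = \left(\left(\frac{1}{\left(4 + 9\right) 19} - \frac{3}{-67}\right) - 87\right)^{2} = \left(\left(\frac{1}{13} \cdot \frac{1}{19} - - \frac{3}{67}\right) - 87\right)^{2} = \left(\left(\frac{1}{13} \cdot \frac{1}{19} + \frac{3}{67}\right) - 87\right)^{2} = \left(\left(\frac{1}{247} + \frac{3}{67}\right) - 87\right)^{2} = \left(\frac{808}{16549} - 87\right)^{2} = \left(- \frac{1438955}{16549}\right)^{2} = \frac{2070591492025}{273869401}$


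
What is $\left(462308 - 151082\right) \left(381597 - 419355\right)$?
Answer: $-11751271308$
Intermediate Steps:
$\left(462308 - 151082\right) \left(381597 - 419355\right) = 311226 \left(-37758\right) = -11751271308$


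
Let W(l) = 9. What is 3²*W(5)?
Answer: 81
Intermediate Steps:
3²*W(5) = 3²*9 = 9*9 = 81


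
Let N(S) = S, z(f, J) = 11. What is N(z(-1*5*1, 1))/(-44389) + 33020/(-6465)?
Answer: -293159179/57394977 ≈ -5.1077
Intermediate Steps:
N(z(-1*5*1, 1))/(-44389) + 33020/(-6465) = 11/(-44389) + 33020/(-6465) = 11*(-1/44389) + 33020*(-1/6465) = -11/44389 - 6604/1293 = -293159179/57394977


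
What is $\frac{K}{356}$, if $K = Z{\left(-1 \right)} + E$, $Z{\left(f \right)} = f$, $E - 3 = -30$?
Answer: $- \frac{7}{89} \approx -0.078652$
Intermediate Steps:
$E = -27$ ($E = 3 - 30 = -27$)
$K = -28$ ($K = -1 - 27 = -28$)
$\frac{K}{356} = - \frac{28}{356} = \left(-28\right) \frac{1}{356} = - \frac{7}{89}$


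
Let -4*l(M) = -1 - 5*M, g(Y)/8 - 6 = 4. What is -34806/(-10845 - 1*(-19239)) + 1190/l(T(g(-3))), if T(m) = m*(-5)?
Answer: -18255439/2796601 ≈ -6.5277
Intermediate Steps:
g(Y) = 80 (g(Y) = 48 + 8*4 = 48 + 32 = 80)
T(m) = -5*m
l(M) = ¼ + 5*M/4 (l(M) = -(-1 - 5*M)/4 = ¼ + 5*M/4)
-34806/(-10845 - 1*(-19239)) + 1190/l(T(g(-3))) = -34806/(-10845 - 1*(-19239)) + 1190/(¼ + 5*(-5*80)/4) = -34806/(-10845 + 19239) + 1190/(¼ + (5/4)*(-400)) = -34806/8394 + 1190/(¼ - 500) = -34806*1/8394 + 1190/(-1999/4) = -5801/1399 + 1190*(-4/1999) = -5801/1399 - 4760/1999 = -18255439/2796601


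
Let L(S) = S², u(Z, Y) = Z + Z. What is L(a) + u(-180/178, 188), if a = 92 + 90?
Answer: 2947856/89 ≈ 33122.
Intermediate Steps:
a = 182
u(Z, Y) = 2*Z
L(a) + u(-180/178, 188) = 182² + 2*(-180/178) = 33124 + 2*(-180*1/178) = 33124 + 2*(-90/89) = 33124 - 180/89 = 2947856/89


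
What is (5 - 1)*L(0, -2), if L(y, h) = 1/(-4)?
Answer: -1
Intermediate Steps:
L(y, h) = -¼
(5 - 1)*L(0, -2) = (5 - 1)*(-¼) = 4*(-¼) = -1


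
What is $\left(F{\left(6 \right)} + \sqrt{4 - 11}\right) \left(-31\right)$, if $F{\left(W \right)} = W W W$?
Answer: $-6696 - 31 i \sqrt{7} \approx -6696.0 - 82.018 i$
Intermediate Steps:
$F{\left(W \right)} = W^{3}$ ($F{\left(W \right)} = W^{2} W = W^{3}$)
$\left(F{\left(6 \right)} + \sqrt{4 - 11}\right) \left(-31\right) = \left(6^{3} + \sqrt{4 - 11}\right) \left(-31\right) = \left(216 + \sqrt{-7}\right) \left(-31\right) = \left(216 + i \sqrt{7}\right) \left(-31\right) = -6696 - 31 i \sqrt{7}$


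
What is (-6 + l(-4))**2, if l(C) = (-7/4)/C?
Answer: 7921/256 ≈ 30.941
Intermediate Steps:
l(C) = -7/(4*C) (l(C) = (-7*1/4)/C = -7/(4*C))
(-6 + l(-4))**2 = (-6 - 7/4/(-4))**2 = (-6 - 7/4*(-1/4))**2 = (-6 + 7/16)**2 = (-89/16)**2 = 7921/256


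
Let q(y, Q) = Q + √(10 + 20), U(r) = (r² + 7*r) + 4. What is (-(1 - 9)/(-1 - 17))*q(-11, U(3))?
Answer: -136/9 - 4*√30/9 ≈ -17.545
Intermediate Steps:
U(r) = 4 + r² + 7*r
q(y, Q) = Q + √30
(-(1 - 9)/(-1 - 17))*q(-11, U(3)) = (-(1 - 9)/(-1 - 17))*((4 + 3² + 7*3) + √30) = (-(-8)/(-18))*((4 + 9 + 21) + √30) = (-(-8)*(-1)/18)*(34 + √30) = (-1*4/9)*(34 + √30) = -4*(34 + √30)/9 = -136/9 - 4*√30/9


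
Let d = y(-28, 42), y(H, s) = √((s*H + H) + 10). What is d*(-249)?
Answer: -249*I*√1194 ≈ -8604.0*I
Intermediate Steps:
y(H, s) = √(10 + H + H*s) (y(H, s) = √((H*s + H) + 10) = √((H + H*s) + 10) = √(10 + H + H*s))
d = I*√1194 (d = √(10 - 28 - 28*42) = √(10 - 28 - 1176) = √(-1194) = I*√1194 ≈ 34.554*I)
d*(-249) = (I*√1194)*(-249) = -249*I*√1194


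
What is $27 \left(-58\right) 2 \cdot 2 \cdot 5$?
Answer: $-31320$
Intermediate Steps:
$27 \left(-58\right) 2 \cdot 2 \cdot 5 = - 1566 \cdot 4 \cdot 5 = \left(-1566\right) 20 = -31320$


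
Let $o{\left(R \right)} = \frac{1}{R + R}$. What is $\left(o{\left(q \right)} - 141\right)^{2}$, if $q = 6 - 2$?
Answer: $\frac{1270129}{64} \approx 19846.0$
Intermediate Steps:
$q = 4$ ($q = 6 - 2 = 4$)
$o{\left(R \right)} = \frac{1}{2 R}$
$\left(o{\left(q \right)} - 141\right)^{2} = \left(\frac{1}{2 \cdot 4} - 141\right)^{2} = \left(\frac{1}{2} \cdot \frac{1}{4} - 141\right)^{2} = \left(\frac{1}{8} - 141\right)^{2} = \left(- \frac{1127}{8}\right)^{2} = \frac{1270129}{64}$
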